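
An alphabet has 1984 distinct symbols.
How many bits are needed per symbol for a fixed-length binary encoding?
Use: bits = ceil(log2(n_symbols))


log2(1984) = 10.9542
Bracket: 2^10 = 1024 < 1984 <= 2^11 = 2048
So ceil(log2(1984)) = 11

bits = ceil(log2(1984)) = ceil(10.9542) = 11 bits


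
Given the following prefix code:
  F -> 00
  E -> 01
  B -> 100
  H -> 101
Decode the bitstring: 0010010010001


Decoding step by step:
Bits 00 -> F
Bits 100 -> B
Bits 100 -> B
Bits 100 -> B
Bits 01 -> E


Decoded message: FBBBE


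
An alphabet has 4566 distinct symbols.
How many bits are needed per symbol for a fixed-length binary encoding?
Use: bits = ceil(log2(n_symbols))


log2(4566) = 12.1567
Bracket: 2^12 = 4096 < 4566 <= 2^13 = 8192
So ceil(log2(4566)) = 13

bits = ceil(log2(4566)) = ceil(12.1567) = 13 bits


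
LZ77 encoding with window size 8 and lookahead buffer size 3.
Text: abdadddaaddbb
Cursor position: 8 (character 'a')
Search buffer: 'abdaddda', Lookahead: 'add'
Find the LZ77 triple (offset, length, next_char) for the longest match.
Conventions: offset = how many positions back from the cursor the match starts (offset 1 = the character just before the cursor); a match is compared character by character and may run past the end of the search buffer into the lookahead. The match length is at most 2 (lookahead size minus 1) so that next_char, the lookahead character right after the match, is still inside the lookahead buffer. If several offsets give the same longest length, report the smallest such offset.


Try each offset into the search buffer:
  offset=1 (pos 7, char 'a'): match length 1
  offset=2 (pos 6, char 'd'): match length 0
  offset=3 (pos 5, char 'd'): match length 0
  offset=4 (pos 4, char 'd'): match length 0
  offset=5 (pos 3, char 'a'): match length 2
  offset=6 (pos 2, char 'd'): match length 0
  offset=7 (pos 1, char 'b'): match length 0
  offset=8 (pos 0, char 'a'): match length 1
Longest match has length 2 at offset 5.
next_char = character at position 8 + 2 = 10 -> 'd'

Best match: offset=5, length=2 (matching 'ad' starting at position 3)
LZ77 triple: (5, 2, 'd')


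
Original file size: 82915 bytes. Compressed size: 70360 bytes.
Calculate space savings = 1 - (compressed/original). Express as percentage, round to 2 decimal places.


ratio = compressed/original = 70360/82915 = 0.84858
savings = 1 - ratio = 1 - 0.84858 = 0.15142
as a percentage: 0.15142 * 100 = 15.14%

Space savings = 1 - 70360/82915 = 15.14%


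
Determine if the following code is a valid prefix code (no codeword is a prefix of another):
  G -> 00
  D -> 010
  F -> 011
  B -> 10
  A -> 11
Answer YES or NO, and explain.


Checking each pair (does one codeword prefix another?):
  G='00' vs D='010': no prefix
  G='00' vs F='011': no prefix
  G='00' vs B='10': no prefix
  G='00' vs A='11': no prefix
  D='010' vs G='00': no prefix
  D='010' vs F='011': no prefix
  D='010' vs B='10': no prefix
  D='010' vs A='11': no prefix
  F='011' vs G='00': no prefix
  F='011' vs D='010': no prefix
  F='011' vs B='10': no prefix
  F='011' vs A='11': no prefix
  B='10' vs G='00': no prefix
  B='10' vs D='010': no prefix
  B='10' vs F='011': no prefix
  B='10' vs A='11': no prefix
  A='11' vs G='00': no prefix
  A='11' vs D='010': no prefix
  A='11' vs F='011': no prefix
  A='11' vs B='10': no prefix
No violation found over all pairs.

YES -- this is a valid prefix code. No codeword is a prefix of any other codeword.


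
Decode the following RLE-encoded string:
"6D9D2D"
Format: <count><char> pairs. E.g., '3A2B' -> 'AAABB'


Expanding each <count><char> pair:
  6D -> 'DDDDDD'
  9D -> 'DDDDDDDDD'
  2D -> 'DD'

Decoded = DDDDDDDDDDDDDDDDD


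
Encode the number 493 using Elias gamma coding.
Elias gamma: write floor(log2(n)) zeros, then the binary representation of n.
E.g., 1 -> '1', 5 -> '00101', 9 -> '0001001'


num_bits = floor(log2(493)) + 1 = 9
leading_zeros = num_bits - 1 = 8
binary(493) = 111101101

Elias gamma(493) = '00000000' + '111101101' = 00000000111101101 (17 bits)


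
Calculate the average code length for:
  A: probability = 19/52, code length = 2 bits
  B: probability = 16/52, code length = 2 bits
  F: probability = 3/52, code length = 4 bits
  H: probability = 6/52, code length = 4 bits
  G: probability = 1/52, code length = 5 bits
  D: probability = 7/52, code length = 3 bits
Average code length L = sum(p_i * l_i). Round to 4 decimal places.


Weighted contributions p_i * l_i:
  A: (19/52) * 2 = 38/52
  B: (16/52) * 2 = 32/52
  F: (3/52) * 4 = 12/52
  H: (6/52) * 4 = 24/52
  G: (1/52) * 5 = 5/52
  D: (7/52) * 3 = 21/52
Sum = (38 + 32 + 12 + 24 + 5 + 21)/52 = 132/52

L = 132/52 = 2.5385 bits/symbol


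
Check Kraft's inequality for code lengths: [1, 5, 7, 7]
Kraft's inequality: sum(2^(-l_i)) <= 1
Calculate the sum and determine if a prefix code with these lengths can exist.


Sum = 2^(-1) + 2^(-5) + 2^(-7) + 2^(-7)
    = 0.5 + 0.03125 + 0.0078125 + 0.0078125
    = 70/128 = 0.546875
Since 0.546875 <= 1, Kraft's inequality IS satisfied.
A prefix code with these lengths CAN exist.

Kraft sum = 0.546875. Satisfied.


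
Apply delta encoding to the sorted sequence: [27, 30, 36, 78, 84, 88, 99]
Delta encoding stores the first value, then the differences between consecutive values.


First value: 27
Deltas:
  30 - 27 = 3
  36 - 30 = 6
  78 - 36 = 42
  84 - 78 = 6
  88 - 84 = 4
  99 - 88 = 11


Delta encoded: [27, 3, 6, 42, 6, 4, 11]


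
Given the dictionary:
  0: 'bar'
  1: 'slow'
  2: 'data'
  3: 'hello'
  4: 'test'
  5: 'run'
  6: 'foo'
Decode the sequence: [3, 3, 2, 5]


Look up each index in the dictionary:
  3 -> 'hello'
  3 -> 'hello'
  2 -> 'data'
  5 -> 'run'

Decoded: "hello hello data run"


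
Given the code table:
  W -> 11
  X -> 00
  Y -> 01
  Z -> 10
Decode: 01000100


Decoding:
01 -> Y
00 -> X
01 -> Y
00 -> X


Result: YXYX


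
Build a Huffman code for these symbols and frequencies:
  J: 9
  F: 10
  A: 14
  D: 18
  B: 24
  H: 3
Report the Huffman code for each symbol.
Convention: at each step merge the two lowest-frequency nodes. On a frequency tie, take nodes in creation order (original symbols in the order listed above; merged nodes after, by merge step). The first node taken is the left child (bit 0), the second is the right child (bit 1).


Huffman tree construction:
Step 1: Merge H(3) + J(9) = 12
Step 2: Merge F(10) + (H+J)(12) = 22
Step 3: Merge A(14) + D(18) = 32
Step 4: Merge (F+(H+J))(22) + B(24) = 46
Step 5: Merge (A+D)(32) + ((F+(H+J))+B)(46) = 78
Read each symbol's code off the tree from the root (left child = 0, right child = 1).

Codes:
  J: 1011 (length 4)
  F: 100 (length 3)
  A: 00 (length 2)
  D: 01 (length 2)
  B: 11 (length 2)
  H: 1010 (length 4)
Average code length: 190/78 = 2.4359 bits/symbol


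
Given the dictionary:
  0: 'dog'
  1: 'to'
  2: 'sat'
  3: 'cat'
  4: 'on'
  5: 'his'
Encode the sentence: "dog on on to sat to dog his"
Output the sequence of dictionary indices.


Look up each word in the dictionary:
  'dog' -> 0
  'on' -> 4
  'on' -> 4
  'to' -> 1
  'sat' -> 2
  'to' -> 1
  'dog' -> 0
  'his' -> 5

Encoded: [0, 4, 4, 1, 2, 1, 0, 5]


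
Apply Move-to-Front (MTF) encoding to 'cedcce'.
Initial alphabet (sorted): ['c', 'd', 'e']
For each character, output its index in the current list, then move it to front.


MTF encoding:
'c': index 0 in ['c', 'd', 'e'] -> ['c', 'd', 'e']
'e': index 2 in ['c', 'd', 'e'] -> ['e', 'c', 'd']
'd': index 2 in ['e', 'c', 'd'] -> ['d', 'e', 'c']
'c': index 2 in ['d', 'e', 'c'] -> ['c', 'd', 'e']
'c': index 0 in ['c', 'd', 'e'] -> ['c', 'd', 'e']
'e': index 2 in ['c', 'd', 'e'] -> ['e', 'c', 'd']


Output: [0, 2, 2, 2, 0, 2]


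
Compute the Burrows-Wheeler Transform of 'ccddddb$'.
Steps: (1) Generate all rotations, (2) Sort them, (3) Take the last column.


Rotations (sorted):
  0: $ccddddb -> last char: b
  1: b$ccdddd -> last char: d
  2: ccddddb$ -> last char: $
  3: cddddb$c -> last char: c
  4: db$ccddd -> last char: d
  5: ddb$ccdd -> last char: d
  6: dddb$ccd -> last char: d
  7: ddddb$cc -> last char: c


BWT = bd$cdddc


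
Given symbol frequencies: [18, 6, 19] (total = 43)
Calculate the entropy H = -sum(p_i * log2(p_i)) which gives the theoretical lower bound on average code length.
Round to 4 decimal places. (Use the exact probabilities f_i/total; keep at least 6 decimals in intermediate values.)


Per-symbol terms -p_i * log2(p_i) with p_i = f_i/43:
  p = 18/43 = 0.418605: log2(p) = -1.256340, -p*log2(p) = 0.525910
  p = 6/43 = 0.139535: log2(p) = -2.841302, -p*log2(p) = 0.396461
  p = 19/43 = 0.441860: log2(p) = -1.178337, -p*log2(p) = 0.520661
H = 0.525910 + 0.396461 + 0.520661 = 1.443032

H = 1.443 bits/symbol


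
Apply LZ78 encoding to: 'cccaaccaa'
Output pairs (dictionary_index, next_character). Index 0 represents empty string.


LZ78 encoding steps:
Dictionary: {0: ''}
Step 1: w='' (idx 0), next='c' -> output (0, 'c'), add 'c' as idx 1
Step 2: w='c' (idx 1), next='c' -> output (1, 'c'), add 'cc' as idx 2
Step 3: w='' (idx 0), next='a' -> output (0, 'a'), add 'a' as idx 3
Step 4: w='a' (idx 3), next='c' -> output (3, 'c'), add 'ac' as idx 4
Step 5: w='c' (idx 1), next='a' -> output (1, 'a'), add 'ca' as idx 5
Step 6: w='a' (idx 3), end of input -> output (3, '')


Encoded: [(0, 'c'), (1, 'c'), (0, 'a'), (3, 'c'), (1, 'a'), (3, '')]


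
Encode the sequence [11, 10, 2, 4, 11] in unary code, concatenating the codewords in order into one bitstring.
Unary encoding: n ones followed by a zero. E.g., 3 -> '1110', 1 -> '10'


Encode each number as n ones followed by a terminating 0:
  11 -> 111111111110 (12 bits)
  10 -> 11111111110 (11 bits)
  2 -> 110 (3 bits)
  4 -> 11110 (5 bits)
  11 -> 111111111110 (12 bits)
Total length = 12 + 11 + 3 + 5 + 12 = 43 bits.

Unary([11, 10, 2, 4, 11]) = 1111111111101111111111011011110111111111110 (43 bits)


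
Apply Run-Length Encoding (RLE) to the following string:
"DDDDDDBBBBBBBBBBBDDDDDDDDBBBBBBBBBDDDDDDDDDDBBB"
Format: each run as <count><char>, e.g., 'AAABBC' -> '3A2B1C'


Scanning runs left to right:
  i=0: run of 'D' x 6 -> '6D'
  i=6: run of 'B' x 11 -> '11B'
  i=17: run of 'D' x 8 -> '8D'
  i=25: run of 'B' x 9 -> '9B'
  i=34: run of 'D' x 10 -> '10D'
  i=44: run of 'B' x 3 -> '3B'

RLE = 6D11B8D9B10D3B


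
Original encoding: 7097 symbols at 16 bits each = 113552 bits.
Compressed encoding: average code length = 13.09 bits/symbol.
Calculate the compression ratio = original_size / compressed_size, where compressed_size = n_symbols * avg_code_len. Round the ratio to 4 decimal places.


original_size = n_symbols * orig_bits = 7097 * 16 = 113552 bits
compressed_size = n_symbols * avg_code_len = 7097 * 13.09 = 92899.73 bits
ratio = original_size / compressed_size = 113552 / 92899.73 = 1.2223

Compression ratio = 1.2223


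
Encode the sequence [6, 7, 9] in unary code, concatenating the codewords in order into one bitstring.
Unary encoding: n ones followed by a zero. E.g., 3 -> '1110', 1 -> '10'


Encode each number as n ones followed by a terminating 0:
  6 -> 1111110 (7 bits)
  7 -> 11111110 (8 bits)
  9 -> 1111111110 (10 bits)
Total length = 7 + 8 + 10 = 25 bits.

Unary([6, 7, 9]) = 1111110111111101111111110 (25 bits)


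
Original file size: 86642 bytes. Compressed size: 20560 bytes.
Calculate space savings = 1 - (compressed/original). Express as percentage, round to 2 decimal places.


ratio = compressed/original = 20560/86642 = 0.237298
savings = 1 - ratio = 1 - 0.237298 = 0.762702
as a percentage: 0.762702 * 100 = 76.27%

Space savings = 1 - 20560/86642 = 76.27%


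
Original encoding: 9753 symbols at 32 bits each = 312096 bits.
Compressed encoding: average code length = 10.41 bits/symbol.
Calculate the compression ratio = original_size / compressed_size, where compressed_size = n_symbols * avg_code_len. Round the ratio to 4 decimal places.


original_size = n_symbols * orig_bits = 9753 * 32 = 312096 bits
compressed_size = n_symbols * avg_code_len = 9753 * 10.41 = 101528.73 bits
ratio = original_size / compressed_size = 312096 / 101528.73 = 3.074

Compression ratio = 3.074


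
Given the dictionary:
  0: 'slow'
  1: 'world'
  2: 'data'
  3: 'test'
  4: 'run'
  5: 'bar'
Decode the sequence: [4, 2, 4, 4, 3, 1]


Look up each index in the dictionary:
  4 -> 'run'
  2 -> 'data'
  4 -> 'run'
  4 -> 'run'
  3 -> 'test'
  1 -> 'world'

Decoded: "run data run run test world"


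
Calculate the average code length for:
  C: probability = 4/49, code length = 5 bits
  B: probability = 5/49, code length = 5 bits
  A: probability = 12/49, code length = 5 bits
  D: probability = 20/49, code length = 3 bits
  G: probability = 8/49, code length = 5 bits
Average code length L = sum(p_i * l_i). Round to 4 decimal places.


Weighted contributions p_i * l_i:
  C: (4/49) * 5 = 20/49
  B: (5/49) * 5 = 25/49
  A: (12/49) * 5 = 60/49
  D: (20/49) * 3 = 60/49
  G: (8/49) * 5 = 40/49
Sum = (20 + 25 + 60 + 60 + 40)/49 = 205/49

L = 205/49 = 4.1837 bits/symbol


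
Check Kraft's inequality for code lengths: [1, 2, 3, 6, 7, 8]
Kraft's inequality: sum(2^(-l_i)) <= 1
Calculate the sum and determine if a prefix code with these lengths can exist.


Sum = 2^(-1) + 2^(-2) + 2^(-3) + 2^(-6) + 2^(-7) + 2^(-8)
    = 0.5 + 0.25 + 0.125 + 0.015625 + 0.0078125 + 0.00390625
    = 231/256 = 0.90234375
Since 0.90234375 <= 1, Kraft's inequality IS satisfied.
A prefix code with these lengths CAN exist.

Kraft sum = 0.90234375. Satisfied.


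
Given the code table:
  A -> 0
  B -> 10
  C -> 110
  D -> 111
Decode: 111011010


Decoding:
111 -> D
0 -> A
110 -> C
10 -> B


Result: DACB


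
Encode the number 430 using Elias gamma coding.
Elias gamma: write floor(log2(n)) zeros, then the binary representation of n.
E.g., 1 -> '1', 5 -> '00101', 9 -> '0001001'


num_bits = floor(log2(430)) + 1 = 9
leading_zeros = num_bits - 1 = 8
binary(430) = 110101110

Elias gamma(430) = '00000000' + '110101110' = 00000000110101110 (17 bits)


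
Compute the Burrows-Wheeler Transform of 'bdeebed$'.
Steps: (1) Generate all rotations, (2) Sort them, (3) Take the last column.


Rotations (sorted):
  0: $bdeebed -> last char: d
  1: bdeebed$ -> last char: $
  2: bed$bdee -> last char: e
  3: d$bdeebe -> last char: e
  4: deebed$b -> last char: b
  5: ebed$bde -> last char: e
  6: ed$bdeeb -> last char: b
  7: eebed$bd -> last char: d


BWT = d$eebebd


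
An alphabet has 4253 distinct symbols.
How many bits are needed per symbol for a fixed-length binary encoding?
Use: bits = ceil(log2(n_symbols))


log2(4253) = 12.0543
Bracket: 2^12 = 4096 < 4253 <= 2^13 = 8192
So ceil(log2(4253)) = 13

bits = ceil(log2(4253)) = ceil(12.0543) = 13 bits


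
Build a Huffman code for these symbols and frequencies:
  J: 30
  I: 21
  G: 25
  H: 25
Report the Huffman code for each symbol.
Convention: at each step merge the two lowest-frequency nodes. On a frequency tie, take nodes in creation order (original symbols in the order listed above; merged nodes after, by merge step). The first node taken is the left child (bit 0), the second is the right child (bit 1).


Huffman tree construction:
Step 1: Merge I(21) + G(25) = 46
Step 2: Merge H(25) + J(30) = 55
Step 3: Merge (I+G)(46) + (H+J)(55) = 101
Read each symbol's code off the tree from the root (left child = 0, right child = 1).

Codes:
  J: 11 (length 2)
  I: 00 (length 2)
  G: 01 (length 2)
  H: 10 (length 2)
Average code length: 202/101 = 2.0000 bits/symbol


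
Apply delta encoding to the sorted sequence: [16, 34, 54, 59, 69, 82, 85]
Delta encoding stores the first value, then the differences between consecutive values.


First value: 16
Deltas:
  34 - 16 = 18
  54 - 34 = 20
  59 - 54 = 5
  69 - 59 = 10
  82 - 69 = 13
  85 - 82 = 3


Delta encoded: [16, 18, 20, 5, 10, 13, 3]


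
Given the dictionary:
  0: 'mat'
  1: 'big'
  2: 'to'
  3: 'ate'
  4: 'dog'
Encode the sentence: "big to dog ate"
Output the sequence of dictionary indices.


Look up each word in the dictionary:
  'big' -> 1
  'to' -> 2
  'dog' -> 4
  'ate' -> 3

Encoded: [1, 2, 4, 3]


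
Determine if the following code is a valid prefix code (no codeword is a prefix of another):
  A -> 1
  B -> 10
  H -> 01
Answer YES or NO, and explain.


Checking each pair (does one codeword prefix another?):
  A='1' vs B='10': prefix -- VIOLATION

NO -- this is NOT a valid prefix code. A (1) is a prefix of B (10).


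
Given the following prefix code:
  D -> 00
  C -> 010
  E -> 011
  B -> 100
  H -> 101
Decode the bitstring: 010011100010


Decoding step by step:
Bits 010 -> C
Bits 011 -> E
Bits 100 -> B
Bits 010 -> C


Decoded message: CEBC


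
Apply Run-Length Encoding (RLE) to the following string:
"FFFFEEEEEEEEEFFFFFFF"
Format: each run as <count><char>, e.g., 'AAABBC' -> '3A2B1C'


Scanning runs left to right:
  i=0: run of 'F' x 4 -> '4F'
  i=4: run of 'E' x 9 -> '9E'
  i=13: run of 'F' x 7 -> '7F'

RLE = 4F9E7F


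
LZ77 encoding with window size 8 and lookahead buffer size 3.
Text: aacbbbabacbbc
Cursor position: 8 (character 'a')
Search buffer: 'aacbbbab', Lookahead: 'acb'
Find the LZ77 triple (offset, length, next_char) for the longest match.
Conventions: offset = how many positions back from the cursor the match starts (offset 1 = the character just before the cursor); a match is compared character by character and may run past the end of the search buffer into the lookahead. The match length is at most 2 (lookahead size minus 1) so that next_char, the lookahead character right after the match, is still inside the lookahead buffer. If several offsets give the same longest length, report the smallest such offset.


Try each offset into the search buffer:
  offset=1 (pos 7, char 'b'): match length 0
  offset=2 (pos 6, char 'a'): match length 1
  offset=3 (pos 5, char 'b'): match length 0
  offset=4 (pos 4, char 'b'): match length 0
  offset=5 (pos 3, char 'b'): match length 0
  offset=6 (pos 2, char 'c'): match length 0
  offset=7 (pos 1, char 'a'): match length 2
  offset=8 (pos 0, char 'a'): match length 1
Longest match has length 2 at offset 7.
next_char = character at position 8 + 2 = 10 -> 'b'

Best match: offset=7, length=2 (matching 'ac' starting at position 1)
LZ77 triple: (7, 2, 'b')


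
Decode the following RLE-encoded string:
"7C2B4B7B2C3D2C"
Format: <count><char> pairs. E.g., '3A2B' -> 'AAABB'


Expanding each <count><char> pair:
  7C -> 'CCCCCCC'
  2B -> 'BB'
  4B -> 'BBBB'
  7B -> 'BBBBBBB'
  2C -> 'CC'
  3D -> 'DDD'
  2C -> 'CC'

Decoded = CCCCCCCBBBBBBBBBBBBBCCDDDCC


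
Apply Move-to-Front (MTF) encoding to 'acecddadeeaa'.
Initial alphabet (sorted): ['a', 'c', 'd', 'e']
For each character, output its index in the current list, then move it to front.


MTF encoding:
'a': index 0 in ['a', 'c', 'd', 'e'] -> ['a', 'c', 'd', 'e']
'c': index 1 in ['a', 'c', 'd', 'e'] -> ['c', 'a', 'd', 'e']
'e': index 3 in ['c', 'a', 'd', 'e'] -> ['e', 'c', 'a', 'd']
'c': index 1 in ['e', 'c', 'a', 'd'] -> ['c', 'e', 'a', 'd']
'd': index 3 in ['c', 'e', 'a', 'd'] -> ['d', 'c', 'e', 'a']
'd': index 0 in ['d', 'c', 'e', 'a'] -> ['d', 'c', 'e', 'a']
'a': index 3 in ['d', 'c', 'e', 'a'] -> ['a', 'd', 'c', 'e']
'd': index 1 in ['a', 'd', 'c', 'e'] -> ['d', 'a', 'c', 'e']
'e': index 3 in ['d', 'a', 'c', 'e'] -> ['e', 'd', 'a', 'c']
'e': index 0 in ['e', 'd', 'a', 'c'] -> ['e', 'd', 'a', 'c']
'a': index 2 in ['e', 'd', 'a', 'c'] -> ['a', 'e', 'd', 'c']
'a': index 0 in ['a', 'e', 'd', 'c'] -> ['a', 'e', 'd', 'c']


Output: [0, 1, 3, 1, 3, 0, 3, 1, 3, 0, 2, 0]


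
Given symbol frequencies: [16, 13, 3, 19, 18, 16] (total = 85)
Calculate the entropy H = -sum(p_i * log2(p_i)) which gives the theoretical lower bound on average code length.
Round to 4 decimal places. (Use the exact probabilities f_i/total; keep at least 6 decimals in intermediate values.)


Per-symbol terms -p_i * log2(p_i) with p_i = f_i/85:
  p = 16/85 = 0.188235: log2(p) = -2.409391, -p*log2(p) = 0.453532
  p = 13/85 = 0.152941: log2(p) = -2.708951, -p*log2(p) = 0.414310
  p = 3/85 = 0.035294: log2(p) = -4.824428, -p*log2(p) = 0.170274
  p = 19/85 = 0.223529: log2(p) = -2.161463, -p*log2(p) = 0.483151
  p = 18/85 = 0.211765: log2(p) = -2.239466, -p*log2(p) = 0.474240
  p = 16/85 = 0.188235: log2(p) = -2.409391, -p*log2(p) = 0.453532
H = 0.453532 + 0.414310 + 0.170274 + 0.483151 + 0.474240 + 0.453532 = 2.449039

H = 2.449 bits/symbol


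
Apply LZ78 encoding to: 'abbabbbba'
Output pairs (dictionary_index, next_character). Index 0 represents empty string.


LZ78 encoding steps:
Dictionary: {0: ''}
Step 1: w='' (idx 0), next='a' -> output (0, 'a'), add 'a' as idx 1
Step 2: w='' (idx 0), next='b' -> output (0, 'b'), add 'b' as idx 2
Step 3: w='b' (idx 2), next='a' -> output (2, 'a'), add 'ba' as idx 3
Step 4: w='b' (idx 2), next='b' -> output (2, 'b'), add 'bb' as idx 4
Step 5: w='bb' (idx 4), next='a' -> output (4, 'a'), add 'bba' as idx 5


Encoded: [(0, 'a'), (0, 'b'), (2, 'a'), (2, 'b'), (4, 'a')]


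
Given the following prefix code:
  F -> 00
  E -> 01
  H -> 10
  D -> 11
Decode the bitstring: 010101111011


Decoding step by step:
Bits 01 -> E
Bits 01 -> E
Bits 01 -> E
Bits 11 -> D
Bits 10 -> H
Bits 11 -> D


Decoded message: EEEDHD


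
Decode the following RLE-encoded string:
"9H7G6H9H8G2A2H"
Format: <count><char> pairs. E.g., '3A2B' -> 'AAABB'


Expanding each <count><char> pair:
  9H -> 'HHHHHHHHH'
  7G -> 'GGGGGGG'
  6H -> 'HHHHHH'
  9H -> 'HHHHHHHHH'
  8G -> 'GGGGGGGG'
  2A -> 'AA'
  2H -> 'HH'

Decoded = HHHHHHHHHGGGGGGGHHHHHHHHHHHHHHHGGGGGGGGAAHH


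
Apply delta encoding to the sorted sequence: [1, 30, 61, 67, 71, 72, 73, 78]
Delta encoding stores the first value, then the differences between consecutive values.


First value: 1
Deltas:
  30 - 1 = 29
  61 - 30 = 31
  67 - 61 = 6
  71 - 67 = 4
  72 - 71 = 1
  73 - 72 = 1
  78 - 73 = 5


Delta encoded: [1, 29, 31, 6, 4, 1, 1, 5]


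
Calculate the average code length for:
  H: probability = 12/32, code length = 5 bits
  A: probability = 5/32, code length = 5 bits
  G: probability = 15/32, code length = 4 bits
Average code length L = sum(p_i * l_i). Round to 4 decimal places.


Weighted contributions p_i * l_i:
  H: (12/32) * 5 = 60/32
  A: (5/32) * 5 = 25/32
  G: (15/32) * 4 = 60/32
Sum = (60 + 25 + 60)/32 = 145/32

L = 145/32 = 4.5313 bits/symbol


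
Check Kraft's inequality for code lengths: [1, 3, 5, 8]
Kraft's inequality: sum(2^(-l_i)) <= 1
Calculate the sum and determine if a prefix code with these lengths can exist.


Sum = 2^(-1) + 2^(-3) + 2^(-5) + 2^(-8)
    = 0.5 + 0.125 + 0.03125 + 0.00390625
    = 169/256 = 0.66015625
Since 0.66015625 <= 1, Kraft's inequality IS satisfied.
A prefix code with these lengths CAN exist.

Kraft sum = 0.66015625. Satisfied.


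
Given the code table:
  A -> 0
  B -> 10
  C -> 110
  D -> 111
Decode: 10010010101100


Decoding:
10 -> B
0 -> A
10 -> B
0 -> A
10 -> B
10 -> B
110 -> C
0 -> A


Result: BABABBCA


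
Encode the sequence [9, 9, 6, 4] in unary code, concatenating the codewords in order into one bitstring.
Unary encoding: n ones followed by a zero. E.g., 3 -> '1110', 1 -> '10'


Encode each number as n ones followed by a terminating 0:
  9 -> 1111111110 (10 bits)
  9 -> 1111111110 (10 bits)
  6 -> 1111110 (7 bits)
  4 -> 11110 (5 bits)
Total length = 10 + 10 + 7 + 5 = 32 bits.

Unary([9, 9, 6, 4]) = 11111111101111111110111111011110 (32 bits)


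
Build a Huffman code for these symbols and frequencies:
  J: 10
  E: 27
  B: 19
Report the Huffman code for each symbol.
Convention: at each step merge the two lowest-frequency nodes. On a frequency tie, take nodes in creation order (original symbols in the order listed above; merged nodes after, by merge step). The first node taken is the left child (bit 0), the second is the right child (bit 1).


Huffman tree construction:
Step 1: Merge J(10) + B(19) = 29
Step 2: Merge E(27) + (J+B)(29) = 56
Read each symbol's code off the tree from the root (left child = 0, right child = 1).

Codes:
  J: 10 (length 2)
  E: 0 (length 1)
  B: 11 (length 2)
Average code length: 85/56 = 1.5179 bits/symbol


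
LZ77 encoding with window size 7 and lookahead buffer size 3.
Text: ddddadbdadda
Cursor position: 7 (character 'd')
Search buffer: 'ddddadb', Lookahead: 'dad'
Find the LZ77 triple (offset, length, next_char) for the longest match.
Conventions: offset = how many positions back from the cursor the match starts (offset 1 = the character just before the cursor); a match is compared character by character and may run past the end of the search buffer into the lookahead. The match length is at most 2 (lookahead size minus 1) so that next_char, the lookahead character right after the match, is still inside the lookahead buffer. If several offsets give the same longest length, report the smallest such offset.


Try each offset into the search buffer:
  offset=1 (pos 6, char 'b'): match length 0
  offset=2 (pos 5, char 'd'): match length 1
  offset=3 (pos 4, char 'a'): match length 0
  offset=4 (pos 3, char 'd'): match length 2
  offset=5 (pos 2, char 'd'): match length 1
  offset=6 (pos 1, char 'd'): match length 1
  offset=7 (pos 0, char 'd'): match length 1
Longest match has length 2 at offset 4.
next_char = character at position 7 + 2 = 9 -> 'd'

Best match: offset=4, length=2 (matching 'da' starting at position 3)
LZ77 triple: (4, 2, 'd')


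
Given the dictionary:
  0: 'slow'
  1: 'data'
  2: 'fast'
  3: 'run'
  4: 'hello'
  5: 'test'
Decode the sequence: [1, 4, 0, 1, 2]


Look up each index in the dictionary:
  1 -> 'data'
  4 -> 'hello'
  0 -> 'slow'
  1 -> 'data'
  2 -> 'fast'

Decoded: "data hello slow data fast"


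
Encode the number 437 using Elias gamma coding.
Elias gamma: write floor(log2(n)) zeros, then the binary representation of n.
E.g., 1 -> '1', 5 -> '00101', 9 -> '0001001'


num_bits = floor(log2(437)) + 1 = 9
leading_zeros = num_bits - 1 = 8
binary(437) = 110110101

Elias gamma(437) = '00000000' + '110110101' = 00000000110110101 (17 bits)


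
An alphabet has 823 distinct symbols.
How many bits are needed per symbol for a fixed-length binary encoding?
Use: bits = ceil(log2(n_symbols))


log2(823) = 9.6847
Bracket: 2^9 = 512 < 823 <= 2^10 = 1024
So ceil(log2(823)) = 10

bits = ceil(log2(823)) = ceil(9.6847) = 10 bits


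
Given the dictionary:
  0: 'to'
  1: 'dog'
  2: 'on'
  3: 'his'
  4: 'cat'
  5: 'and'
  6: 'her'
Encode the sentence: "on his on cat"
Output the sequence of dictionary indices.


Look up each word in the dictionary:
  'on' -> 2
  'his' -> 3
  'on' -> 2
  'cat' -> 4

Encoded: [2, 3, 2, 4]


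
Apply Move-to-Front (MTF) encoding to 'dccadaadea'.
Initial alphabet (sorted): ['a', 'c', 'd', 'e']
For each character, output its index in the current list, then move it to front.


MTF encoding:
'd': index 2 in ['a', 'c', 'd', 'e'] -> ['d', 'a', 'c', 'e']
'c': index 2 in ['d', 'a', 'c', 'e'] -> ['c', 'd', 'a', 'e']
'c': index 0 in ['c', 'd', 'a', 'e'] -> ['c', 'd', 'a', 'e']
'a': index 2 in ['c', 'd', 'a', 'e'] -> ['a', 'c', 'd', 'e']
'd': index 2 in ['a', 'c', 'd', 'e'] -> ['d', 'a', 'c', 'e']
'a': index 1 in ['d', 'a', 'c', 'e'] -> ['a', 'd', 'c', 'e']
'a': index 0 in ['a', 'd', 'c', 'e'] -> ['a', 'd', 'c', 'e']
'd': index 1 in ['a', 'd', 'c', 'e'] -> ['d', 'a', 'c', 'e']
'e': index 3 in ['d', 'a', 'c', 'e'] -> ['e', 'd', 'a', 'c']
'a': index 2 in ['e', 'd', 'a', 'c'] -> ['a', 'e', 'd', 'c']


Output: [2, 2, 0, 2, 2, 1, 0, 1, 3, 2]


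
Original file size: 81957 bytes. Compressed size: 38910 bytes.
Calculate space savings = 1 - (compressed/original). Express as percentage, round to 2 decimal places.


ratio = compressed/original = 38910/81957 = 0.474761
savings = 1 - ratio = 1 - 0.474761 = 0.525239
as a percentage: 0.525239 * 100 = 52.52%

Space savings = 1 - 38910/81957 = 52.52%


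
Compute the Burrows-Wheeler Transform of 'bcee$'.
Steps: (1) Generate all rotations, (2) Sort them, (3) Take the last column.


Rotations (sorted):
  0: $bcee -> last char: e
  1: bcee$ -> last char: $
  2: cee$b -> last char: b
  3: e$bce -> last char: e
  4: ee$bc -> last char: c


BWT = e$bec


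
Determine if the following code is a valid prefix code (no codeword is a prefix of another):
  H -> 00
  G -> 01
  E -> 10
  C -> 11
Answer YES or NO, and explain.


Checking each pair (does one codeword prefix another?):
  H='00' vs G='01': no prefix
  H='00' vs E='10': no prefix
  H='00' vs C='11': no prefix
  G='01' vs H='00': no prefix
  G='01' vs E='10': no prefix
  G='01' vs C='11': no prefix
  E='10' vs H='00': no prefix
  E='10' vs G='01': no prefix
  E='10' vs C='11': no prefix
  C='11' vs H='00': no prefix
  C='11' vs G='01': no prefix
  C='11' vs E='10': no prefix
No violation found over all pairs.

YES -- this is a valid prefix code. No codeword is a prefix of any other codeword.


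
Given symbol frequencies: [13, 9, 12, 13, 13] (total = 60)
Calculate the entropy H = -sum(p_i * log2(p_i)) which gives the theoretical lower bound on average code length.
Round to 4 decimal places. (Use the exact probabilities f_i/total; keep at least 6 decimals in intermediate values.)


Per-symbol terms -p_i * log2(p_i) with p_i = f_i/60:
  p = 13/60 = 0.216667: log2(p) = -2.206451, -p*log2(p) = 0.478064
  p = 9/60 = 0.150000: log2(p) = -2.736966, -p*log2(p) = 0.410545
  p = 12/60 = 0.200000: log2(p) = -2.321928, -p*log2(p) = 0.464386
  p = 13/60 = 0.216667: log2(p) = -2.206451, -p*log2(p) = 0.478064
  p = 13/60 = 0.216667: log2(p) = -2.206451, -p*log2(p) = 0.478064
H = 0.478064 + 0.410545 + 0.464386 + 0.478064 + 0.478064 = 2.309123

H = 2.3091 bits/symbol


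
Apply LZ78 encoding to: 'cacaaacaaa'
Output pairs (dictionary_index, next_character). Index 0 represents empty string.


LZ78 encoding steps:
Dictionary: {0: ''}
Step 1: w='' (idx 0), next='c' -> output (0, 'c'), add 'c' as idx 1
Step 2: w='' (idx 0), next='a' -> output (0, 'a'), add 'a' as idx 2
Step 3: w='c' (idx 1), next='a' -> output (1, 'a'), add 'ca' as idx 3
Step 4: w='a' (idx 2), next='a' -> output (2, 'a'), add 'aa' as idx 4
Step 5: w='ca' (idx 3), next='a' -> output (3, 'a'), add 'caa' as idx 5
Step 6: w='a' (idx 2), end of input -> output (2, '')


Encoded: [(0, 'c'), (0, 'a'), (1, 'a'), (2, 'a'), (3, 'a'), (2, '')]


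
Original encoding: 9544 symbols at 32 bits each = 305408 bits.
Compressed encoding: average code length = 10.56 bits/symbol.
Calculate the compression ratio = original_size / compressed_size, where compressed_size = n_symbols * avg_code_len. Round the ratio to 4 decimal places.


original_size = n_symbols * orig_bits = 9544 * 32 = 305408 bits
compressed_size = n_symbols * avg_code_len = 9544 * 10.56 = 100784.64 bits
ratio = original_size / compressed_size = 305408 / 100784.64 = 3.0303

Compression ratio = 3.0303


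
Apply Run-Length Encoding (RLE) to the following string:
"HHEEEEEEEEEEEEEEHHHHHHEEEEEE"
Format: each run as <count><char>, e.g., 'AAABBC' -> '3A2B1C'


Scanning runs left to right:
  i=0: run of 'H' x 2 -> '2H'
  i=2: run of 'E' x 14 -> '14E'
  i=16: run of 'H' x 6 -> '6H'
  i=22: run of 'E' x 6 -> '6E'

RLE = 2H14E6H6E


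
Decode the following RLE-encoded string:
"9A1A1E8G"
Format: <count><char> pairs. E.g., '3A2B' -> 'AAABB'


Expanding each <count><char> pair:
  9A -> 'AAAAAAAAA'
  1A -> 'A'
  1E -> 'E'
  8G -> 'GGGGGGGG'

Decoded = AAAAAAAAAAEGGGGGGGG


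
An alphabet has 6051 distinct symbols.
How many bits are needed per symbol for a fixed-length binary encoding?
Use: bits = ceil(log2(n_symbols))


log2(6051) = 12.563
Bracket: 2^12 = 4096 < 6051 <= 2^13 = 8192
So ceil(log2(6051)) = 13

bits = ceil(log2(6051)) = ceil(12.563) = 13 bits


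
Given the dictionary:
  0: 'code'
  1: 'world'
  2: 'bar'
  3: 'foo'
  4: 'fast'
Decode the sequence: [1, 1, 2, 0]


Look up each index in the dictionary:
  1 -> 'world'
  1 -> 'world'
  2 -> 'bar'
  0 -> 'code'

Decoded: "world world bar code"


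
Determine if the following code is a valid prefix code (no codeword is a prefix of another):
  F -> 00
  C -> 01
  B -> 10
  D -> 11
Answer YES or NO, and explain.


Checking each pair (does one codeword prefix another?):
  F='00' vs C='01': no prefix
  F='00' vs B='10': no prefix
  F='00' vs D='11': no prefix
  C='01' vs F='00': no prefix
  C='01' vs B='10': no prefix
  C='01' vs D='11': no prefix
  B='10' vs F='00': no prefix
  B='10' vs C='01': no prefix
  B='10' vs D='11': no prefix
  D='11' vs F='00': no prefix
  D='11' vs C='01': no prefix
  D='11' vs B='10': no prefix
No violation found over all pairs.

YES -- this is a valid prefix code. No codeword is a prefix of any other codeword.


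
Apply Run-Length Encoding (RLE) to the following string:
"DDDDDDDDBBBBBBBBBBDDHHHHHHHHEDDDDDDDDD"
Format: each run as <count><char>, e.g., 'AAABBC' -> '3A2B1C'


Scanning runs left to right:
  i=0: run of 'D' x 8 -> '8D'
  i=8: run of 'B' x 10 -> '10B'
  i=18: run of 'D' x 2 -> '2D'
  i=20: run of 'H' x 8 -> '8H'
  i=28: run of 'E' x 1 -> '1E'
  i=29: run of 'D' x 9 -> '9D'

RLE = 8D10B2D8H1E9D


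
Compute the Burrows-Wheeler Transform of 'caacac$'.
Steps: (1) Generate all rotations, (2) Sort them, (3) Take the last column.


Rotations (sorted):
  0: $caacac -> last char: c
  1: aacac$c -> last char: c
  2: ac$caac -> last char: c
  3: acac$ca -> last char: a
  4: c$caaca -> last char: a
  5: caacac$ -> last char: $
  6: cac$caa -> last char: a


BWT = cccaa$a


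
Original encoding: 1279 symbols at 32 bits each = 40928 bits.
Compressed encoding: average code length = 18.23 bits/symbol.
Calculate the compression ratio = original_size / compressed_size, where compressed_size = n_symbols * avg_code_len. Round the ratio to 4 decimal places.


original_size = n_symbols * orig_bits = 1279 * 32 = 40928 bits
compressed_size = n_symbols * avg_code_len = 1279 * 18.23 = 23316.17 bits
ratio = original_size / compressed_size = 40928 / 23316.17 = 1.7553

Compression ratio = 1.7553


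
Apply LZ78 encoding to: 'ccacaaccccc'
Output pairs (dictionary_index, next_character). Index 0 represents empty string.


LZ78 encoding steps:
Dictionary: {0: ''}
Step 1: w='' (idx 0), next='c' -> output (0, 'c'), add 'c' as idx 1
Step 2: w='c' (idx 1), next='a' -> output (1, 'a'), add 'ca' as idx 2
Step 3: w='ca' (idx 2), next='a' -> output (2, 'a'), add 'caa' as idx 3
Step 4: w='c' (idx 1), next='c' -> output (1, 'c'), add 'cc' as idx 4
Step 5: w='cc' (idx 4), next='c' -> output (4, 'c'), add 'ccc' as idx 5


Encoded: [(0, 'c'), (1, 'a'), (2, 'a'), (1, 'c'), (4, 'c')]


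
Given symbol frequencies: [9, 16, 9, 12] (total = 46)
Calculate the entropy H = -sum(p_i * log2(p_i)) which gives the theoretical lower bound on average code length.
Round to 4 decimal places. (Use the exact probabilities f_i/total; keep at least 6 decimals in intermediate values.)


Per-symbol terms -p_i * log2(p_i) with p_i = f_i/46:
  p = 9/46 = 0.195652: log2(p) = -2.353637, -p*log2(p) = 0.460494
  p = 16/46 = 0.347826: log2(p) = -1.523562, -p*log2(p) = 0.529935
  p = 9/46 = 0.195652: log2(p) = -2.353637, -p*log2(p) = 0.460494
  p = 12/46 = 0.260870: log2(p) = -1.938599, -p*log2(p) = 0.505722
H = 0.460494 + 0.529935 + 0.460494 + 0.505722 = 1.956645

H = 1.9566 bits/symbol


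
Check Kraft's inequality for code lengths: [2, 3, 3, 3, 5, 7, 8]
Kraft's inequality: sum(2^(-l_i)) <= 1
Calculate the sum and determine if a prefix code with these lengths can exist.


Sum = 2^(-2) + 2^(-3) + 2^(-3) + 2^(-3) + 2^(-5) + 2^(-7) + 2^(-8)
    = 0.25 + 0.125 + 0.125 + 0.125 + 0.03125 + 0.0078125 + 0.00390625
    = 171/256 = 0.66796875
Since 0.66796875 <= 1, Kraft's inequality IS satisfied.
A prefix code with these lengths CAN exist.

Kraft sum = 0.66796875. Satisfied.


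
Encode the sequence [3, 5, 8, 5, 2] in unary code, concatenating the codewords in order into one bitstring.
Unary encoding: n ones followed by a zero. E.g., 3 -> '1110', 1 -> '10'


Encode each number as n ones followed by a terminating 0:
  3 -> 1110 (4 bits)
  5 -> 111110 (6 bits)
  8 -> 111111110 (9 bits)
  5 -> 111110 (6 bits)
  2 -> 110 (3 bits)
Total length = 4 + 6 + 9 + 6 + 3 = 28 bits.

Unary([3, 5, 8, 5, 2]) = 1110111110111111110111110110 (28 bits)


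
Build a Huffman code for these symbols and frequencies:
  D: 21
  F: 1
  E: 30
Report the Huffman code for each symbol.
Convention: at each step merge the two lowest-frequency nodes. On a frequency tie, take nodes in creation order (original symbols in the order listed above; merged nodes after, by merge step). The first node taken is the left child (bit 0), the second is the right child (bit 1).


Huffman tree construction:
Step 1: Merge F(1) + D(21) = 22
Step 2: Merge (F+D)(22) + E(30) = 52
Read each symbol's code off the tree from the root (left child = 0, right child = 1).

Codes:
  D: 01 (length 2)
  F: 00 (length 2)
  E: 1 (length 1)
Average code length: 74/52 = 1.4231 bits/symbol


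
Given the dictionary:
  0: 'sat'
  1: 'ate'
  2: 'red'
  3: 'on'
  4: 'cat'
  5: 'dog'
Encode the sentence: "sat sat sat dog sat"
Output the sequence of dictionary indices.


Look up each word in the dictionary:
  'sat' -> 0
  'sat' -> 0
  'sat' -> 0
  'dog' -> 5
  'sat' -> 0

Encoded: [0, 0, 0, 5, 0]


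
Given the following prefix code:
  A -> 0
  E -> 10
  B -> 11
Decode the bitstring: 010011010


Decoding step by step:
Bits 0 -> A
Bits 10 -> E
Bits 0 -> A
Bits 11 -> B
Bits 0 -> A
Bits 10 -> E


Decoded message: AEABAE


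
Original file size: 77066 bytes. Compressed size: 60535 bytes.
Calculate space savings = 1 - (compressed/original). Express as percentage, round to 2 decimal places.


ratio = compressed/original = 60535/77066 = 0.785496
savings = 1 - ratio = 1 - 0.785496 = 0.214504
as a percentage: 0.214504 * 100 = 21.45%

Space savings = 1 - 60535/77066 = 21.45%


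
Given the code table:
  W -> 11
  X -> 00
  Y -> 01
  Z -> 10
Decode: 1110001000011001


Decoding:
11 -> W
10 -> Z
00 -> X
10 -> Z
00 -> X
01 -> Y
10 -> Z
01 -> Y


Result: WZXZXYZY


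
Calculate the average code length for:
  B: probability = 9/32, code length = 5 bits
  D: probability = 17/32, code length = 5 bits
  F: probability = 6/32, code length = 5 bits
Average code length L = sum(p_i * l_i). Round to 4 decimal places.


Weighted contributions p_i * l_i:
  B: (9/32) * 5 = 45/32
  D: (17/32) * 5 = 85/32
  F: (6/32) * 5 = 30/32
Sum = (45 + 85 + 30)/32 = 160/32

L = 160/32 = 5.0000 bits/symbol


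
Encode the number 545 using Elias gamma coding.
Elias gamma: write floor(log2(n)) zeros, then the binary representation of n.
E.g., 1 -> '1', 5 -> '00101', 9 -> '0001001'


num_bits = floor(log2(545)) + 1 = 10
leading_zeros = num_bits - 1 = 9
binary(545) = 1000100001

Elias gamma(545) = '000000000' + '1000100001' = 0000000001000100001 (19 bits)


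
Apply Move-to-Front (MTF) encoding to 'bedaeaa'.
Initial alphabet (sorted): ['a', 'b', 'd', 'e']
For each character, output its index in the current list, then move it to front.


MTF encoding:
'b': index 1 in ['a', 'b', 'd', 'e'] -> ['b', 'a', 'd', 'e']
'e': index 3 in ['b', 'a', 'd', 'e'] -> ['e', 'b', 'a', 'd']
'd': index 3 in ['e', 'b', 'a', 'd'] -> ['d', 'e', 'b', 'a']
'a': index 3 in ['d', 'e', 'b', 'a'] -> ['a', 'd', 'e', 'b']
'e': index 2 in ['a', 'd', 'e', 'b'] -> ['e', 'a', 'd', 'b']
'a': index 1 in ['e', 'a', 'd', 'b'] -> ['a', 'e', 'd', 'b']
'a': index 0 in ['a', 'e', 'd', 'b'] -> ['a', 'e', 'd', 'b']


Output: [1, 3, 3, 3, 2, 1, 0]


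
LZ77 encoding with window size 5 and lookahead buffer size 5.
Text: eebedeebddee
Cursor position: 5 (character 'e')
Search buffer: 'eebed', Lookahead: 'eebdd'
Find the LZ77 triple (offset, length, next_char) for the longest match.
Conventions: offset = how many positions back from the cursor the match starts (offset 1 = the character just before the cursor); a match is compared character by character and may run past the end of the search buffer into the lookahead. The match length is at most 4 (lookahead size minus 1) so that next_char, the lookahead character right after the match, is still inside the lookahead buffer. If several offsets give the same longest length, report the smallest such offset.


Try each offset into the search buffer:
  offset=1 (pos 4, char 'd'): match length 0
  offset=2 (pos 3, char 'e'): match length 1
  offset=3 (pos 2, char 'b'): match length 0
  offset=4 (pos 1, char 'e'): match length 1
  offset=5 (pos 0, char 'e'): match length 3
Longest match has length 3 at offset 5.
next_char = character at position 5 + 3 = 8 -> 'd'

Best match: offset=5, length=3 (matching 'eeb' starting at position 0)
LZ77 triple: (5, 3, 'd')
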